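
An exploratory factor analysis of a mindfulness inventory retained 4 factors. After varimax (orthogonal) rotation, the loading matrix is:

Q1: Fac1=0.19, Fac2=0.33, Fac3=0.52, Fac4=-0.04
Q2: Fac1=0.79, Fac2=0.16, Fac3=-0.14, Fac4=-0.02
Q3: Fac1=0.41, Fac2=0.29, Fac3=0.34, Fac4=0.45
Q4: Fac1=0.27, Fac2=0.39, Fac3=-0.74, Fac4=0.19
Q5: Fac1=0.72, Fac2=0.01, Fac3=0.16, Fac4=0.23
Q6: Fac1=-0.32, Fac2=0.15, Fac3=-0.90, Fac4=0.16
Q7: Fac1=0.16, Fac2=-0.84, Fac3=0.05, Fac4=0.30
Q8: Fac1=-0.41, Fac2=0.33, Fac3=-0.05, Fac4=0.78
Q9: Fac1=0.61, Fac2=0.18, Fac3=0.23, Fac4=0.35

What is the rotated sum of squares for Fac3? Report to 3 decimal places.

1.847

SS loadings for Fac3 = 0.52² + (-0.14)² + 0.34² + (-0.74)² + 0.16² + (-0.90)² + 0.05² + (-0.05)² + 0.23² = 0.2704 + 0.0196 + 0.1156 + 0.5476 + 0.0256 + 0.8100 + 0.0025 + 0.0025 + 0.0529 = 1.8467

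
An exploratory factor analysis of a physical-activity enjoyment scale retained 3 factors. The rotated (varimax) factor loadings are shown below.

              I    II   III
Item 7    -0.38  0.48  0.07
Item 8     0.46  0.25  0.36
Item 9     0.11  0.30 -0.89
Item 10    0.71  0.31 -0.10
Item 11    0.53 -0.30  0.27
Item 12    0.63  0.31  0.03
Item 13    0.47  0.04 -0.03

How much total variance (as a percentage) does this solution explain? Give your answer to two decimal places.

49.27%

SS loadings by factor: 1.7709, 0.6667, 1.0113; total = 3.4489.
Total variance with 7 standardized items is 7, so the solution explains 3.4489/7 = 0.4927 = 49.27%.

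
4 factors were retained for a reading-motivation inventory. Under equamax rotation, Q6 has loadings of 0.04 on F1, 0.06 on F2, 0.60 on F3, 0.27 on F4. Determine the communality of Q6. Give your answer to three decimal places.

0.438

h² = 0.04² + 0.06² + 0.60² + 0.27² = 0.0016 + 0.0036 + 0.3600 + 0.0729 = 0.4381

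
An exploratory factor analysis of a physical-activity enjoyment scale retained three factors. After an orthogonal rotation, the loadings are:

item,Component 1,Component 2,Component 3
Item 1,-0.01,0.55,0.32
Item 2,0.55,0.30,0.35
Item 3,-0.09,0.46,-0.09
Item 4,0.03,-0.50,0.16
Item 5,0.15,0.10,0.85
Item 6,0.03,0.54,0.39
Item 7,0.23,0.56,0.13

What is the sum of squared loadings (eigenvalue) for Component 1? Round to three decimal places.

SS loadings for Component 1 = (-0.01)² + 0.55² + (-0.09)² + 0.03² + 0.15² + 0.03² + 0.23² = 0.0001 + 0.3025 + 0.0081 + 0.0009 + 0.0225 + 0.0009 + 0.0529 = 0.3879

0.388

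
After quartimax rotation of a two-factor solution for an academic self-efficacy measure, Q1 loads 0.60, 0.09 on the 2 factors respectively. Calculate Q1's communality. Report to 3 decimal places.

0.368

h² = 0.60² + 0.09² = 0.3600 + 0.0081 = 0.3681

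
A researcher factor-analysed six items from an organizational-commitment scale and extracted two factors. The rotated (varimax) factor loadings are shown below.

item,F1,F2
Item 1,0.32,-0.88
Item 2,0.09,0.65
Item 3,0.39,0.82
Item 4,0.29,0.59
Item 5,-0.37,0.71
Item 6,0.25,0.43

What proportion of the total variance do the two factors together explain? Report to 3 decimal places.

SS loadings by factor: 0.5461, 2.9064; total = 3.4525.
Total variance with 6 standardized items is 6, so the solution explains 3.4525/6 = 0.5754.

0.575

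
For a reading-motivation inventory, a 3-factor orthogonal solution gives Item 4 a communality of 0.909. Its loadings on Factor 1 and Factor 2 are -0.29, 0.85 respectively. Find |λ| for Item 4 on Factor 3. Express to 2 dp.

0.32

Under orthogonal rotation h² = Σλ², so λ_Factor 3² = h² − (0.8066) = 0.909 − 0.8066 = 0.1024.
|λ| = √0.1024 = 0.3200.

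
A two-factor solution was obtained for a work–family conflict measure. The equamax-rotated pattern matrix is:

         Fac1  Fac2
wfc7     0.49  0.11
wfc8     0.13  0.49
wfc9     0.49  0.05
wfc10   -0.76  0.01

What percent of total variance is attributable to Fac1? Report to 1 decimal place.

26.9%

SS loadings for Fac1 = 0.49² + 0.13² + 0.49² + (-0.76)² = 1.0747
With 4 standardized items, total variance = 4. Proportion = 1.0747/4 = 0.2687 → 26.87%.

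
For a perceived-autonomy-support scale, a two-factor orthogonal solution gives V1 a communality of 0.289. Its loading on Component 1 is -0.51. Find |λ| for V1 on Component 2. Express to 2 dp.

0.17

Under orthogonal rotation h² = Σλ², so λ_Component 2² = h² − (0.2601) = 0.289 − 0.2601 = 0.0289.
|λ| = √0.0289 = 0.1700.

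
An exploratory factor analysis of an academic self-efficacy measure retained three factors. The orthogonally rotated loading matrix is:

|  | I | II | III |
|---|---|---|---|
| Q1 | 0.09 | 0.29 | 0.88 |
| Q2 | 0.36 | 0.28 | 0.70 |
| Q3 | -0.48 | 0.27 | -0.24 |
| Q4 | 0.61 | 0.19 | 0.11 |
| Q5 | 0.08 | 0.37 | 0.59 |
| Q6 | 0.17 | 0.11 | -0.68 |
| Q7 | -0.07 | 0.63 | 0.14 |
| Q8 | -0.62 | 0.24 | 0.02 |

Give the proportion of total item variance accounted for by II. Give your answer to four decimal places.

0.1094

SS loadings for II = 0.29² + 0.28² + 0.27² + 0.19² + 0.37² + 0.11² + 0.63² + 0.24² = 0.8750
Proportion of variance = 0.8750 / 8 = 0.1094.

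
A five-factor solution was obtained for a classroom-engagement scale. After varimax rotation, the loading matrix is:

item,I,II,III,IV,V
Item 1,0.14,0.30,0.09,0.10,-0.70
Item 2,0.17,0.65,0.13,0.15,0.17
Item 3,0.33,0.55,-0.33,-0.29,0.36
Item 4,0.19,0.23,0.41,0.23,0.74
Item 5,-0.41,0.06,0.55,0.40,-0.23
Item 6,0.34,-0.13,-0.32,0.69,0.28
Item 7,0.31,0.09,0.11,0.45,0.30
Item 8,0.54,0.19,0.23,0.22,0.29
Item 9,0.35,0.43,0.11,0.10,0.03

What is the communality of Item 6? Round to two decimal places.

0.79

h² = 0.34² + (-0.13)² + (-0.32)² + 0.69² + 0.28² = 0.1156 + 0.0169 + 0.1024 + 0.4761 + 0.0784 = 0.7894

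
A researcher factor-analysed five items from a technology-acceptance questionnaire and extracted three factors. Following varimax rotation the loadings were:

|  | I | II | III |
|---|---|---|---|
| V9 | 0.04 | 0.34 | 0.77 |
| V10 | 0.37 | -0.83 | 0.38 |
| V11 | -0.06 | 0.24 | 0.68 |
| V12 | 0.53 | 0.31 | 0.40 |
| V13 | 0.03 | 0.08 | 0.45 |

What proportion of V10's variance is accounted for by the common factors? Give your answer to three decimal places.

0.970

h² = 0.37² + (-0.83)² + 0.38² = 0.1369 + 0.6889 + 0.1444 = 0.9702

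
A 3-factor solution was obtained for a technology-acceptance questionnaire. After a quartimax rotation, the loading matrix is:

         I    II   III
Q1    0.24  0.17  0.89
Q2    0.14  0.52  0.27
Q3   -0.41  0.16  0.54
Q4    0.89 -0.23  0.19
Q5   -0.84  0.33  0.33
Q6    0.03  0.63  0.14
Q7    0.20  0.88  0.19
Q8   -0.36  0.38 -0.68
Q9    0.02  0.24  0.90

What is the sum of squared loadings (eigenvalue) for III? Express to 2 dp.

2.63

SS loadings for III = 0.89² + 0.27² + 0.54² + 0.19² + 0.33² + 0.14² + 0.19² + (-0.68)² + 0.90² = 0.7921 + 0.0729 + 0.2916 + 0.0361 + 0.1089 + 0.0196 + 0.0361 + 0.4624 + 0.8100 = 2.6297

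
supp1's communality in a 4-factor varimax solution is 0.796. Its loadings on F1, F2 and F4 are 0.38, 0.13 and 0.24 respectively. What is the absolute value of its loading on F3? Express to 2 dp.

Under orthogonal rotation h² = Σλ², so λ_F3² = h² − (0.2189) = 0.796 − 0.2189 = 0.5771.
|λ| = √0.5771 = 0.7597.

0.76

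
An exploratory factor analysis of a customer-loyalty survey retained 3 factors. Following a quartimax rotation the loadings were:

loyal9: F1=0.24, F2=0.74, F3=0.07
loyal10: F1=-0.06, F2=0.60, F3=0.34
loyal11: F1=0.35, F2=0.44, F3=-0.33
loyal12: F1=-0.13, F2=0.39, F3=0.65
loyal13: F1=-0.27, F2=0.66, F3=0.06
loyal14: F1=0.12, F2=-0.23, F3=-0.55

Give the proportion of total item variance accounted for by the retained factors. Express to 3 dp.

SS loadings by factor: 0.2879, 1.7418, 0.9580; total = 2.9877.
Total variance with 6 standardized items is 6, so the solution explains 2.9877/6 = 0.4980.

0.498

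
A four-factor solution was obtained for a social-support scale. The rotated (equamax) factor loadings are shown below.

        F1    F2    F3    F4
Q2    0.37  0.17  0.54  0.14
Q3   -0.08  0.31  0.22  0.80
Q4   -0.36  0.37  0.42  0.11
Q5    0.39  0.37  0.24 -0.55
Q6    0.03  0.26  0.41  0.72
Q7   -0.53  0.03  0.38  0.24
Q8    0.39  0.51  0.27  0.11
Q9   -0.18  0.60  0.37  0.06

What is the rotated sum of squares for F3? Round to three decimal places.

SS loadings for F3 = 0.54² + 0.22² + 0.42² + 0.24² + 0.41² + 0.38² + 0.27² + 0.37² = 0.2916 + 0.0484 + 0.1764 + 0.0576 + 0.1681 + 0.1444 + 0.0729 + 0.1369 = 1.0963

1.096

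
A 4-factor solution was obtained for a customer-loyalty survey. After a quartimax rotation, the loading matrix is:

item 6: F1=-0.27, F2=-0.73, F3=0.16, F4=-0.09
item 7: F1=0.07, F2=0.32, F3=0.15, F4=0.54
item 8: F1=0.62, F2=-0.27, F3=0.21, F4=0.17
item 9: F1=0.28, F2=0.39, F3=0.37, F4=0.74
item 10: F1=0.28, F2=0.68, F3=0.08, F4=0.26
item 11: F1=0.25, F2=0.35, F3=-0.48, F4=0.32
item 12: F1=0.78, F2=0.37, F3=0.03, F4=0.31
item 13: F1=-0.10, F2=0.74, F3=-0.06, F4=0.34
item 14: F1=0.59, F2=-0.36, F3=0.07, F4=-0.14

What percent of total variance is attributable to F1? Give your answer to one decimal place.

18.3%

SS loadings for F1 = (-0.27)² + 0.07² + 0.62² + 0.28² + 0.28² + 0.25² + 0.78² + (-0.10)² + 0.59² = 1.6480
With 9 standardized items, total variance = 9. Proportion = 1.6480/9 = 0.1831 → 18.31%.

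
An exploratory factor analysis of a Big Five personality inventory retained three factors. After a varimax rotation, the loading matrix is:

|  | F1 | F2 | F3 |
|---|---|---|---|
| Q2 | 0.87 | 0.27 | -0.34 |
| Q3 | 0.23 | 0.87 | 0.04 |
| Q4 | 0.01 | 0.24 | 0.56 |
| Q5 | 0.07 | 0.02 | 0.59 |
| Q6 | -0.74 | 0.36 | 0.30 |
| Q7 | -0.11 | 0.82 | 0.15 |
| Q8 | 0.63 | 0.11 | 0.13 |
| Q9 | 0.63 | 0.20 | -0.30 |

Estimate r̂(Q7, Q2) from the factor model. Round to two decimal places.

r̂ = Σ λ_i·λ_j across factors = (-0.11)(0.87) + (0.82)(0.27) + (0.15)(-0.34)
  = -0.0957 +0.2214 -0.0510 = 0.0747

0.07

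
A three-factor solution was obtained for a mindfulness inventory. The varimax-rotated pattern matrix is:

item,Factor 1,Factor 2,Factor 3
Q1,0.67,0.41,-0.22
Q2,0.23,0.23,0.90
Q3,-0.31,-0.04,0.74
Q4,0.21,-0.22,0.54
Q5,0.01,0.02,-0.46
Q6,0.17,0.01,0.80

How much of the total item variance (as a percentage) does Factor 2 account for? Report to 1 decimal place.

SS loadings for Factor 2 = 0.41² + 0.23² + (-0.04)² + (-0.22)² + 0.02² + 0.01² = 0.2715
With 6 standardized items, total variance = 6. Proportion = 0.2715/6 = 0.0452 → 4.52%.

4.5%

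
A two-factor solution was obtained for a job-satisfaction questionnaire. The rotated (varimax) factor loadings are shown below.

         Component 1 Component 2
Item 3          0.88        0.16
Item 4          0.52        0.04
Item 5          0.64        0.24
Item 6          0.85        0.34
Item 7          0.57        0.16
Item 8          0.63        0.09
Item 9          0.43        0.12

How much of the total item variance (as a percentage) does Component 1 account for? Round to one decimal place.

SS loadings for Component 1 = 0.88² + 0.52² + 0.64² + 0.85² + 0.57² + 0.63² + 0.43² = 3.0836
With 7 standardized items, total variance = 7. Proportion = 3.0836/7 = 0.4405 → 44.05%.

44.1%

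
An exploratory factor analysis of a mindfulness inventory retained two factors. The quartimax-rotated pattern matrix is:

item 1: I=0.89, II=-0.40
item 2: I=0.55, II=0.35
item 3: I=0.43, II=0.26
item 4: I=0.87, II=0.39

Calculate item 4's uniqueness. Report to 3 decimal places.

h² = 0.87² + 0.39² = 0.7569 + 0.1521 = 0.9090
Uniqueness u² = 1 − h² = 1 − 0.9090 = 0.0910

0.091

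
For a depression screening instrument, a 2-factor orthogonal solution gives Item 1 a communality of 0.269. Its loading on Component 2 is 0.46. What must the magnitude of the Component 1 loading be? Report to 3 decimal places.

Under orthogonal rotation h² = Σλ², so λ_Component 1² = h² − (0.2116) = 0.269 − 0.2116 = 0.0574.
|λ| = √0.0574 = 0.2396.

0.240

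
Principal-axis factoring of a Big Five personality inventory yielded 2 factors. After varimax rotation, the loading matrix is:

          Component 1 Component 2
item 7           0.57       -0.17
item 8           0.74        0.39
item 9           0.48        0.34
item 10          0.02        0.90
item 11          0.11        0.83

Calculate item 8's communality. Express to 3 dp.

h² = 0.74² + 0.39² = 0.5476 + 0.1521 = 0.6997

0.700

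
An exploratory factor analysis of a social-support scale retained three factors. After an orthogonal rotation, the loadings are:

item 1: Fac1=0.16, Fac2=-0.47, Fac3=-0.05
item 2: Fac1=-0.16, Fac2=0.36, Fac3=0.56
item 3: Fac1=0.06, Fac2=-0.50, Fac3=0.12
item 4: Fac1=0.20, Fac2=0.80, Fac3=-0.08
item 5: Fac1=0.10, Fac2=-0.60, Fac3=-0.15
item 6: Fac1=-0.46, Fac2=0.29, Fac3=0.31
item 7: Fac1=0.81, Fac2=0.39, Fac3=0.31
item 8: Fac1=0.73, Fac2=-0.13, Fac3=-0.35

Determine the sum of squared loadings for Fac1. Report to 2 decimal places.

1.51

SS loadings for Fac1 = 0.16² + (-0.16)² + 0.06² + 0.20² + 0.10² + (-0.46)² + 0.81² + 0.73² = 0.0256 + 0.0256 + 0.0036 + 0.0400 + 0.0100 + 0.2116 + 0.6561 + 0.5329 = 1.5054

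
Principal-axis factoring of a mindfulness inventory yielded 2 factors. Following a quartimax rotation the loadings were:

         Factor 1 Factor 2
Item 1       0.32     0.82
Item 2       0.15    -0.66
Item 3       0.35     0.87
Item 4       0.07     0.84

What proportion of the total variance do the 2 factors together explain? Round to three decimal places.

0.706

Communalities: 0.7748, 0.4581, 0.8794, 0.7105; Σh² = 2.8228.
Total variance with 4 standardized items is 4, so the solution explains 2.8228/4 = 0.7057.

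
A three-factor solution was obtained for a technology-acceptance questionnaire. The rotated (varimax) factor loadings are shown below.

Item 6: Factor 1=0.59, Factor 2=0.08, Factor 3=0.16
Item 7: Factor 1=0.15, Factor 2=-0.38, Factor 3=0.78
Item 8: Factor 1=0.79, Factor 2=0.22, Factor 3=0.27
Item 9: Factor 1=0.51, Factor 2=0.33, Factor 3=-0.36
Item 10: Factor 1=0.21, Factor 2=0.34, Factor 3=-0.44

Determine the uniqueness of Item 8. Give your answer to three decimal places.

h² = 0.79² + 0.22² + 0.27² = 0.6241 + 0.0484 + 0.0729 = 0.7454
Uniqueness u² = 1 − h² = 1 − 0.7454 = 0.2546

0.255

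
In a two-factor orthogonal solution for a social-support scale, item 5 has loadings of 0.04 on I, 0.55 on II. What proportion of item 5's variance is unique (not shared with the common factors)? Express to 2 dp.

h² = 0.04² + 0.55² = 0.0016 + 0.3025 = 0.3041
Uniqueness u² = 1 − h² = 1 − 0.3041 = 0.6959

0.70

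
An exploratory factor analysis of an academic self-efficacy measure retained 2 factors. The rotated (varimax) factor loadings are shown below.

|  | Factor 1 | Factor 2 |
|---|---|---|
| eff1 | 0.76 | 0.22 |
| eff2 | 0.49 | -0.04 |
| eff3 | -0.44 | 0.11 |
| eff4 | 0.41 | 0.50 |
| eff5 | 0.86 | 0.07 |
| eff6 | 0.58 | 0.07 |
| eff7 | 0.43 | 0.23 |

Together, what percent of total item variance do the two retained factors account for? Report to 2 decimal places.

Communalities: 0.6260, 0.2417, 0.2057, 0.4181, 0.7445, 0.3413, 0.2378; Σh² = 2.8151.
Total variance with 7 standardized items is 7, so the solution explains 2.8151/7 = 0.4022 = 40.22%.

40.22%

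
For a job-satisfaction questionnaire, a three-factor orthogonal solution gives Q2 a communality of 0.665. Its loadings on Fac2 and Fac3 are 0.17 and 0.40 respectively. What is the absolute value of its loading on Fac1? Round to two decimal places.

Under orthogonal rotation h² = Σλ², so λ_Fac1² = h² − (0.1889) = 0.665 − 0.1889 = 0.4761.
|λ| = √0.4761 = 0.6900.

0.69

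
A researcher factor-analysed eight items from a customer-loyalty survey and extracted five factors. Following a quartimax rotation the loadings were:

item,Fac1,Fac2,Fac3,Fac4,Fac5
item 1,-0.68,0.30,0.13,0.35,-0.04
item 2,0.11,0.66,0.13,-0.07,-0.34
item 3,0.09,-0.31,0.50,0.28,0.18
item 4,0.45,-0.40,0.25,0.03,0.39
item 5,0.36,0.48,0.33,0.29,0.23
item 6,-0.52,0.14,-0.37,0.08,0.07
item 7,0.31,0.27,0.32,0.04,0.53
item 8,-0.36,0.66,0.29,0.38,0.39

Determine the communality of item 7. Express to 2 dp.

0.55

h² = 0.31² + 0.27² + 0.32² + 0.04² + 0.53² = 0.0961 + 0.0729 + 0.1024 + 0.0016 + 0.2809 = 0.5539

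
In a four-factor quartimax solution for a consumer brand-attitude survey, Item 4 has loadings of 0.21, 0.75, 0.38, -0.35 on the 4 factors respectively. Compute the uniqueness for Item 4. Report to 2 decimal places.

0.13

h² = 0.21² + 0.75² + 0.38² + (-0.35)² = 0.0441 + 0.5625 + 0.1444 + 0.1225 = 0.8735
Uniqueness u² = 1 − h² = 1 − 0.8735 = 0.1265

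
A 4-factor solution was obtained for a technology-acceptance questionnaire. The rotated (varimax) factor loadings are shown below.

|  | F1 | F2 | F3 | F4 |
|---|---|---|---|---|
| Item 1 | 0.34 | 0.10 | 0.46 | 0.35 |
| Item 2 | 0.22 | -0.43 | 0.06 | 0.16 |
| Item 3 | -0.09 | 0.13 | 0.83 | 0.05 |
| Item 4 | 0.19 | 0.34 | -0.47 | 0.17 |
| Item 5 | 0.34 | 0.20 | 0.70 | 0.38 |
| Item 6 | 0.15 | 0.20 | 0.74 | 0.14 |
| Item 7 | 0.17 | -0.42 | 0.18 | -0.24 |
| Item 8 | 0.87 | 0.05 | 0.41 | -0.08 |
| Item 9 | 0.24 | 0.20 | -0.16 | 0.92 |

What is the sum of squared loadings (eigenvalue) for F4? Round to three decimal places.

1.254

SS loadings for F4 = 0.35² + 0.16² + 0.05² + 0.17² + 0.38² + 0.14² + (-0.24)² + (-0.08)² + 0.92² = 0.1225 + 0.0256 + 0.0025 + 0.0289 + 0.1444 + 0.0196 + 0.0576 + 0.0064 + 0.8464 = 1.2539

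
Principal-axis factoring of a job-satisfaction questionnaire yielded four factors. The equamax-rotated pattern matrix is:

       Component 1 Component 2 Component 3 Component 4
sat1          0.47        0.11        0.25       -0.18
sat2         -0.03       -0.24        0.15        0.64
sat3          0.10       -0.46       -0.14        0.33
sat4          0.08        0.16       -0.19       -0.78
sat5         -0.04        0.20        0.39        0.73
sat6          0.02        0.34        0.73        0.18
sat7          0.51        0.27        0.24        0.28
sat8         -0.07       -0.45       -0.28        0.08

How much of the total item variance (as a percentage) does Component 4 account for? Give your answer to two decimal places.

22.62%

SS loadings for Component 4 = (-0.18)² + 0.64² + 0.33² + (-0.78)² + 0.73² + 0.18² + 0.28² + 0.08² = 1.8094
With 8 standardized items, total variance = 8. Proportion = 1.8094/8 = 0.2262 → 22.62%.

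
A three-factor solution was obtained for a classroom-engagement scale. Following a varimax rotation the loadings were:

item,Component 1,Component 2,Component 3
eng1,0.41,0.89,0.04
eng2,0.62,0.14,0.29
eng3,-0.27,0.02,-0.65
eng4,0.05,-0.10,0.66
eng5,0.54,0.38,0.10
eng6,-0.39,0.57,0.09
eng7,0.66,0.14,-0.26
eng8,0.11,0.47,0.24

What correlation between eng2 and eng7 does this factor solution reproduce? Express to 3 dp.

r̂ = Σ λ_i·λ_j across factors = (0.62)(0.66) + (0.14)(0.14) + (0.29)(-0.26)
  = +0.4092 +0.0196 -0.0754 = 0.3534

0.353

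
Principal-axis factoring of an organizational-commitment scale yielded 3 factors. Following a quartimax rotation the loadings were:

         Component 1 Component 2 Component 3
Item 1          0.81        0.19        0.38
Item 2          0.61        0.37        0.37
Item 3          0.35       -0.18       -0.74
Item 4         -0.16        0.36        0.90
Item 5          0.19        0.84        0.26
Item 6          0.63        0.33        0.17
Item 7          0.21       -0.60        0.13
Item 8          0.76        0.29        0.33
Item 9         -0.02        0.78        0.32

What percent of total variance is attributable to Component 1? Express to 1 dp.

24.8%

SS loadings for Component 1 = 0.81² + 0.61² + 0.35² + (-0.16)² + 0.19² + 0.63² + 0.21² + 0.76² + (-0.02)² = 2.2314
With 9 standardized items, total variance = 9. Proportion = 2.2314/9 = 0.2479 → 24.79%.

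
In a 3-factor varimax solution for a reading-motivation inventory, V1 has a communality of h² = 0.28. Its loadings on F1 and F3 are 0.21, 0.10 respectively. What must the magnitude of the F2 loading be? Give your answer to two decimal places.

0.48

Under orthogonal rotation h² = Σλ², so λ_F2² = h² − (0.0541) = 0.28 − 0.0541 = 0.2259.
|λ| = √0.2259 = 0.4753.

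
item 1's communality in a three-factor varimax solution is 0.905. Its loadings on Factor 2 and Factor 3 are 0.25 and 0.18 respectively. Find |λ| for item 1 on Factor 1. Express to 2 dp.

0.90

Under orthogonal rotation h² = Σλ², so λ_Factor 1² = h² − (0.0949) = 0.905 − 0.0949 = 0.8101.
|λ| = √0.8101 = 0.9001.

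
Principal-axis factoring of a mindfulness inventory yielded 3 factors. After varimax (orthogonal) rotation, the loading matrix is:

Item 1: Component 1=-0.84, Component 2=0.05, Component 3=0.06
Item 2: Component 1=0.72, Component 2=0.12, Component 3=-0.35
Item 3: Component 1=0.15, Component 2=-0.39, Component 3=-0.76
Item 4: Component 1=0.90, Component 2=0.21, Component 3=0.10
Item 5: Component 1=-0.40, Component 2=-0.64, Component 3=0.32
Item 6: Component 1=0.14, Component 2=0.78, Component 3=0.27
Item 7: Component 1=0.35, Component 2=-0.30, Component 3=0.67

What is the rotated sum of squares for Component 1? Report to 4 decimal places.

SS loadings for Component 1 = (-0.84)² + 0.72² + 0.15² + 0.90² + (-0.40)² + 0.14² + 0.35² = 0.7056 + 0.5184 + 0.0225 + 0.8100 + 0.1600 + 0.0196 + 0.1225 = 2.3586

2.3586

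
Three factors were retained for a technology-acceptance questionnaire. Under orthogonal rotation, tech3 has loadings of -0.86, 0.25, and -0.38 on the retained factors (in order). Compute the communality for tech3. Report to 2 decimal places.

0.95

h² = (-0.86)² + 0.25² + (-0.38)² = 0.7396 + 0.0625 + 0.1444 = 0.9465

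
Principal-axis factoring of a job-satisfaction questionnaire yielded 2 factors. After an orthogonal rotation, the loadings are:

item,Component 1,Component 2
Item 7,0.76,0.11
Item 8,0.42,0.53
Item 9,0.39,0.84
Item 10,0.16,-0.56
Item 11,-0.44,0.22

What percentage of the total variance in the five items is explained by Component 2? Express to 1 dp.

27.2%

SS loadings for Component 2 = 0.11² + 0.53² + 0.84² + (-0.56)² + 0.22² = 1.3606
With 5 standardized items, total variance = 5. Proportion = 1.3606/5 = 0.2721 → 27.21%.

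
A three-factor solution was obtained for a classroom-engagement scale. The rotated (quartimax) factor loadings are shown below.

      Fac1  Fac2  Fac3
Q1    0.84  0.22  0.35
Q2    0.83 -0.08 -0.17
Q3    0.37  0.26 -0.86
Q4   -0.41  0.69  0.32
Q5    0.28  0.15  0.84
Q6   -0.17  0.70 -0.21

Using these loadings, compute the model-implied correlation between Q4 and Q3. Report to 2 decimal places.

-0.25

r̂ = Σ λ_i·λ_j across factors = (-0.41)(0.37) + (0.69)(0.26) + (0.32)(-0.86)
  = -0.1517 +0.1794 -0.2752 = -0.2475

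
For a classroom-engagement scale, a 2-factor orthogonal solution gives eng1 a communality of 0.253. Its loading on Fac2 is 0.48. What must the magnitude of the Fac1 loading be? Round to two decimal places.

0.15

Under orthogonal rotation h² = Σλ², so λ_Fac1² = h² − (0.2304) = 0.253 − 0.2304 = 0.0226.
|λ| = √0.0226 = 0.1503.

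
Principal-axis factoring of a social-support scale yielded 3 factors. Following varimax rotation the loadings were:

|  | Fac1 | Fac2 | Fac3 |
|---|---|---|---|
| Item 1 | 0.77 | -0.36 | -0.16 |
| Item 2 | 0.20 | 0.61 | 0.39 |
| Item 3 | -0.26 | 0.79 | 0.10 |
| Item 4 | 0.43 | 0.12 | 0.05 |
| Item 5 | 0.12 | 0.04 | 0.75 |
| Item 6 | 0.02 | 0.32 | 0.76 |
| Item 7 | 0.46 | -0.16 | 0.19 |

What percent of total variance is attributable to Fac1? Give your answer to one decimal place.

15.9%

SS loadings for Fac1 = 0.77² + 0.20² + (-0.26)² + 0.43² + 0.12² + 0.02² + 0.46² = 1.1118
With 7 standardized items, total variance = 7. Proportion = 1.1118/7 = 0.1588 → 15.88%.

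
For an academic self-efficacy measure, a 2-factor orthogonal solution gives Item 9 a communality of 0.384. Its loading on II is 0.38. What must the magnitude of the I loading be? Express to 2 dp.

Under orthogonal rotation h² = Σλ², so λ_I² = h² − (0.1444) = 0.384 − 0.1444 = 0.2396.
|λ| = √0.2396 = 0.4895.

0.49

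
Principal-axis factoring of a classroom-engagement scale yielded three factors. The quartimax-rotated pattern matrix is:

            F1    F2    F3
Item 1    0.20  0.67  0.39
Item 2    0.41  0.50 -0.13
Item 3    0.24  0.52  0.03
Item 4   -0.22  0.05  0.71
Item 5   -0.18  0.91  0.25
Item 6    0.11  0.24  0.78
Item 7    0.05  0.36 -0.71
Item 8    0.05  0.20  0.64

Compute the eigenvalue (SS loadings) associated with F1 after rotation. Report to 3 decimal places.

SS loadings for F1 = 0.20² + 0.41² + 0.24² + (-0.22)² + (-0.18)² + 0.11² + 0.05² + 0.05² = 0.0400 + 0.1681 + 0.0576 + 0.0484 + 0.0324 + 0.0121 + 0.0025 + 0.0025 = 0.3636

0.364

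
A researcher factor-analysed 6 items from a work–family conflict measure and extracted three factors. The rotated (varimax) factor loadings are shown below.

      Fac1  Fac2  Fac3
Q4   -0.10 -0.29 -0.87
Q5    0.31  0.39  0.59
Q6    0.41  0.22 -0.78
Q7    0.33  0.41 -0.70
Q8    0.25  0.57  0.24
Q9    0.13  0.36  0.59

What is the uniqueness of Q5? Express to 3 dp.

0.404

h² = 0.31² + 0.39² + 0.59² = 0.0961 + 0.1521 + 0.3481 = 0.5963
Uniqueness u² = 1 − h² = 1 − 0.5963 = 0.4037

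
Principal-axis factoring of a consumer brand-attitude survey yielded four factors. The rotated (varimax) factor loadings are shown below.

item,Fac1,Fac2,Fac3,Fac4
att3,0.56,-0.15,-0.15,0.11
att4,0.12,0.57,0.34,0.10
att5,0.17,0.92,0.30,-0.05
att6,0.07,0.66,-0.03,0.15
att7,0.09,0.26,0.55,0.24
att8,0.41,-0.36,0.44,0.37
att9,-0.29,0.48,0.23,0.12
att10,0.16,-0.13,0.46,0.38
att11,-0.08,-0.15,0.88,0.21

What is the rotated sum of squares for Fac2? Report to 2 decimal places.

SS loadings for Fac2 = (-0.15)² + 0.57² + 0.92² + 0.66² + 0.26² + (-0.36)² + 0.48² + (-0.13)² + (-0.15)² = 0.0225 + 0.3249 + 0.8464 + 0.4356 + 0.0676 + 0.1296 + 0.2304 + 0.0169 + 0.0225 = 2.0964

2.10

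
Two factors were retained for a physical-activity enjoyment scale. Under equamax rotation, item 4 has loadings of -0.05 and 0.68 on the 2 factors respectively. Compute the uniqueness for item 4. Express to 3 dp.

0.535

h² = (-0.05)² + 0.68² = 0.0025 + 0.4624 = 0.4649
Uniqueness u² = 1 − h² = 1 − 0.4649 = 0.5351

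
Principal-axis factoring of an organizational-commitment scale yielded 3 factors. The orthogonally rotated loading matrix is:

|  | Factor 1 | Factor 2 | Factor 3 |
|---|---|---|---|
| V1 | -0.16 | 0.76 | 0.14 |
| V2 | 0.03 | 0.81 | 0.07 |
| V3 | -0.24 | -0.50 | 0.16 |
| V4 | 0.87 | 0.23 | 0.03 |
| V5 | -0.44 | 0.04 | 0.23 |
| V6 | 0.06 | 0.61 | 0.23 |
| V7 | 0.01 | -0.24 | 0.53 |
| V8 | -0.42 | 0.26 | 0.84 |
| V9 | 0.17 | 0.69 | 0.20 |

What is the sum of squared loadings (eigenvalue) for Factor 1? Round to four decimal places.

1.2436

SS loadings for Factor 1 = (-0.16)² + 0.03² + (-0.24)² + 0.87² + (-0.44)² + 0.06² + 0.01² + (-0.42)² + 0.17² = 0.0256 + 0.0009 + 0.0576 + 0.7569 + 0.1936 + 0.0036 + 0.0001 + 0.1764 + 0.0289 = 1.2436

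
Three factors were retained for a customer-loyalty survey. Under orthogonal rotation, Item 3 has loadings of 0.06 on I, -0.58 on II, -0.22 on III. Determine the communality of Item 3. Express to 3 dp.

h² = 0.06² + (-0.58)² + (-0.22)² = 0.0036 + 0.3364 + 0.0484 = 0.3884

0.388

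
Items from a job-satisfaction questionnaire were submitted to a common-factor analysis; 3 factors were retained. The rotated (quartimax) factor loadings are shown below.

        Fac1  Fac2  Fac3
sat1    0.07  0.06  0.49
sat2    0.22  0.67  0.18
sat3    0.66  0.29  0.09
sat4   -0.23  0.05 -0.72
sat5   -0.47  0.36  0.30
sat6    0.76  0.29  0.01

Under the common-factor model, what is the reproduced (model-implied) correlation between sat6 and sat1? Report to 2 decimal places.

r̂ = Σ λ_i·λ_j across factors = (0.76)(0.07) + (0.29)(0.06) + (0.01)(0.49)
  = +0.0532 +0.0174 +0.0049 = 0.0755

0.08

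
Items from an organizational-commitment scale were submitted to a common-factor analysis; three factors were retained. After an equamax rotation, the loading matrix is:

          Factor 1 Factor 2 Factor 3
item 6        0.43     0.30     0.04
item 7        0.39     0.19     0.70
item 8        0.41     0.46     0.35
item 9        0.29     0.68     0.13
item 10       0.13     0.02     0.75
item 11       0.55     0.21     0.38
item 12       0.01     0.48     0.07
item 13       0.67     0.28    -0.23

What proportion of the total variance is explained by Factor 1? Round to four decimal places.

SS loadings for Factor 1 = 0.43² + 0.39² + 0.41² + 0.29² + 0.13² + 0.55² + 0.01² + 0.67² = 1.3576
Proportion of variance = 1.3576 / 8 = 0.1697.

0.1697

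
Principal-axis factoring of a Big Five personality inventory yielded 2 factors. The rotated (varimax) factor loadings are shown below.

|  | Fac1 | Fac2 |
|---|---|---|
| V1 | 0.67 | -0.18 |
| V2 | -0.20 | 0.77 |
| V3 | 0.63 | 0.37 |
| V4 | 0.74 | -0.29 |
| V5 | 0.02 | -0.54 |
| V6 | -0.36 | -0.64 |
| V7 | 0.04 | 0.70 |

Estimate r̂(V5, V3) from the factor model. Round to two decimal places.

-0.19

r̂ = Σ λ_i·λ_j across factors = (0.02)(0.63) + (-0.54)(0.37)
  = +0.0126 -0.1998 = -0.1872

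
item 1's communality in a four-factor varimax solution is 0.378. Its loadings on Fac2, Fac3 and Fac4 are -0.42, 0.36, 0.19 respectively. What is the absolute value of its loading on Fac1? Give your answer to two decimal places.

0.19

Under orthogonal rotation h² = Σλ², so λ_Fac1² = h² − (0.3421) = 0.378 − 0.3421 = 0.0359.
|λ| = √0.0359 = 0.1895.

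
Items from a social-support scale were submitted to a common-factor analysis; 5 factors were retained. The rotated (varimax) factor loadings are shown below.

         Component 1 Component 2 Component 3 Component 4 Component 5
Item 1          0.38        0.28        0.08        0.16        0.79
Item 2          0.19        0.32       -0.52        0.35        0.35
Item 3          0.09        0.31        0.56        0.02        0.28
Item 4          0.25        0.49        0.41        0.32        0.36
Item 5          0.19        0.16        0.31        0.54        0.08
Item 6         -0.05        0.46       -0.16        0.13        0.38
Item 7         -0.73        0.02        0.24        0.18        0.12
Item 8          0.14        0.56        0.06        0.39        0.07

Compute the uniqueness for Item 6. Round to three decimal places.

h² = (-0.05)² + 0.46² + (-0.16)² + 0.13² + 0.38² = 0.0025 + 0.2116 + 0.0256 + 0.0169 + 0.1444 = 0.4010
Uniqueness u² = 1 − h² = 1 − 0.4010 = 0.5990

0.599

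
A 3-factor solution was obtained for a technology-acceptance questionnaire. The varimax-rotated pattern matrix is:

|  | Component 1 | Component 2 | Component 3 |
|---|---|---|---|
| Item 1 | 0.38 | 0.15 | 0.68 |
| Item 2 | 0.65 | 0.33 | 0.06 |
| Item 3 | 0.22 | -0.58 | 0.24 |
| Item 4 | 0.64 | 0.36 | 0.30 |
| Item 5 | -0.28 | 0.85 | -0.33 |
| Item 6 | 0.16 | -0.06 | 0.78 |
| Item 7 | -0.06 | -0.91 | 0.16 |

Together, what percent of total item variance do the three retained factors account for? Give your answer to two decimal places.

66.29%

SS loadings by factor: 1.1325, 2.1516, 1.3565; total = 4.6406.
Total variance with 7 standardized items is 7, so the solution explains 4.6406/7 = 0.6629 = 66.29%.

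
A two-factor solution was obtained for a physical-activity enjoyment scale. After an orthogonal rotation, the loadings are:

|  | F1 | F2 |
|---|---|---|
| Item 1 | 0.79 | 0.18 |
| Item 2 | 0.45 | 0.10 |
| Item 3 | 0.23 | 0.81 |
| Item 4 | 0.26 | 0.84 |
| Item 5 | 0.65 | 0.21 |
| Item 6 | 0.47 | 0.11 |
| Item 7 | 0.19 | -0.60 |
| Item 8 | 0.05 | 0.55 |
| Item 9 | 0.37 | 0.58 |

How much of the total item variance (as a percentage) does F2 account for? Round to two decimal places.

27.32%

SS loadings for F2 = 0.18² + 0.10² + 0.81² + 0.84² + 0.21² + 0.11² + (-0.60)² + 0.55² + 0.58² = 2.4592
With 9 standardized items, total variance = 9. Proportion = 2.4592/9 = 0.2732 → 27.32%.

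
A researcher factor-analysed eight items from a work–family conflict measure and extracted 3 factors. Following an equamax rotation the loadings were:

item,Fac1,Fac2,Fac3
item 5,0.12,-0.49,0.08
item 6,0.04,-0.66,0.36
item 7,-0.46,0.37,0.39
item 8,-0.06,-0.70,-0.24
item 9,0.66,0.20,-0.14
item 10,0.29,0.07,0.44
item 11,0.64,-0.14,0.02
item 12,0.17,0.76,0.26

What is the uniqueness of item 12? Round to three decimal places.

0.326

h² = 0.17² + 0.76² + 0.26² = 0.0289 + 0.5776 + 0.0676 = 0.6741
Uniqueness u² = 1 − h² = 1 − 0.6741 = 0.3259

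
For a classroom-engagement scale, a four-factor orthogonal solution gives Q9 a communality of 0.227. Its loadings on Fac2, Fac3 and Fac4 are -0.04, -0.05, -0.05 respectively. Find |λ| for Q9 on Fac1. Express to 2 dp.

0.47

Under orthogonal rotation h² = Σλ², so λ_Fac1² = h² − (0.0066) = 0.227 − 0.0066 = 0.2204.
|λ| = √0.2204 = 0.4695.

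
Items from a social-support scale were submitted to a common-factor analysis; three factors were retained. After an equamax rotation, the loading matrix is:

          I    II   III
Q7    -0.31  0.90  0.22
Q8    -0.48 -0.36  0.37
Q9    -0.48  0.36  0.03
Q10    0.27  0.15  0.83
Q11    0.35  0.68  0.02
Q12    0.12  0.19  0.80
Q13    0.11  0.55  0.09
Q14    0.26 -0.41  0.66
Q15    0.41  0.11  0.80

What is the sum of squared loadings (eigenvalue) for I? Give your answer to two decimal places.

1.01

SS loadings for I = (-0.31)² + (-0.48)² + (-0.48)² + 0.27² + 0.35² + 0.12² + 0.11² + 0.26² + 0.41² = 0.0961 + 0.2304 + 0.2304 + 0.0729 + 0.1225 + 0.0144 + 0.0121 + 0.0676 + 0.1681 = 1.0145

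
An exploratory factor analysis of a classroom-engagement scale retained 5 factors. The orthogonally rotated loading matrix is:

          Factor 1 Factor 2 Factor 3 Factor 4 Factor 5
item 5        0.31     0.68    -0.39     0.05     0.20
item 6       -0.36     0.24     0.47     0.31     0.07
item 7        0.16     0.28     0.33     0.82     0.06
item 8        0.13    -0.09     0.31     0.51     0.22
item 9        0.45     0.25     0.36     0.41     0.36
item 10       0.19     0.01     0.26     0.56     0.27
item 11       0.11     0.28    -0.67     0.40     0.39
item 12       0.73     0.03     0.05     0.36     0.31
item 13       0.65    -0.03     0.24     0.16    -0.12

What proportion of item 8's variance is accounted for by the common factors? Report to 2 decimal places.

h² = 0.13² + (-0.09)² + 0.31² + 0.51² + 0.22² = 0.0169 + 0.0081 + 0.0961 + 0.2601 + 0.0484 = 0.4296

0.43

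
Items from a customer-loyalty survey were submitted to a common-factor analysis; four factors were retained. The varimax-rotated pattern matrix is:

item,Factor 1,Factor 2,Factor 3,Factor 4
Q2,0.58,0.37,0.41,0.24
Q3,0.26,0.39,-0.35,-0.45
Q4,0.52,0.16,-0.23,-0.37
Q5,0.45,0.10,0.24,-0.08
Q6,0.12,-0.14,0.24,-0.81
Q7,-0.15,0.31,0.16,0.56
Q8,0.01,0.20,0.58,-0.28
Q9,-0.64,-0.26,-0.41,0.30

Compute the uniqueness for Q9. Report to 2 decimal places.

h² = (-0.64)² + (-0.26)² + (-0.41)² + 0.30² = 0.4096 + 0.0676 + 0.1681 + 0.0900 = 0.7353
Uniqueness u² = 1 − h² = 1 − 0.7353 = 0.2647

0.26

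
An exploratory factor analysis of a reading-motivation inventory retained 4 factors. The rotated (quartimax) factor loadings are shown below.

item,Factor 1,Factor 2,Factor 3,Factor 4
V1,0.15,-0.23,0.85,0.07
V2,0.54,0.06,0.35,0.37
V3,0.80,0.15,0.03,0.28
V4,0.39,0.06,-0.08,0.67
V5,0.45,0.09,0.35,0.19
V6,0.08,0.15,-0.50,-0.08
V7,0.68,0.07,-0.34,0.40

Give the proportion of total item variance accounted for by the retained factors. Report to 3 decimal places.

0.587

Communalities: 0.8028, 0.5546, 0.7418, 0.6110, 0.3692, 0.2853, 0.7429; Σh² = 4.1076.
Total variance with 7 standardized items is 7, so the solution explains 4.1076/7 = 0.5868.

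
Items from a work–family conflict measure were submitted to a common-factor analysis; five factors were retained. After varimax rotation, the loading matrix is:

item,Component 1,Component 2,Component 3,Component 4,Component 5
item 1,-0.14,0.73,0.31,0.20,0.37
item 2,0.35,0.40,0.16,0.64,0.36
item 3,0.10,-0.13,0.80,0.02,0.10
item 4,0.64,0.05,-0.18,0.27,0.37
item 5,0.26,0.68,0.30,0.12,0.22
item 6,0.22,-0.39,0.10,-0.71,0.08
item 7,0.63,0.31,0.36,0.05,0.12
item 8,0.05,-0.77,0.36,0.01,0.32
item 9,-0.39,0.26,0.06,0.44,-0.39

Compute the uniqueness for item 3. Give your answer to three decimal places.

0.323

h² = 0.10² + (-0.13)² + 0.80² + 0.02² + 0.10² = 0.0100 + 0.0169 + 0.6400 + 0.0004 + 0.0100 = 0.6773
Uniqueness u² = 1 − h² = 1 − 0.6773 = 0.3227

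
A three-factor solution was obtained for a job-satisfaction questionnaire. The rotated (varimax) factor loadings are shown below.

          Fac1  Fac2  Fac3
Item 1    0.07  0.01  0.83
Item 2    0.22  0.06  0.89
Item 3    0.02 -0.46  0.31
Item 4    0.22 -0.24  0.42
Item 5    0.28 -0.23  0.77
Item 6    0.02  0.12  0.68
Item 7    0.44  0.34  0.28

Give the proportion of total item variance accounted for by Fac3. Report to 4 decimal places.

SS loadings for Fac3 = 0.83² + 0.89² + 0.31² + 0.42² + 0.77² + 0.68² + 0.28² = 2.8872
Proportion of variance = 2.8872 / 7 = 0.4125.

0.4125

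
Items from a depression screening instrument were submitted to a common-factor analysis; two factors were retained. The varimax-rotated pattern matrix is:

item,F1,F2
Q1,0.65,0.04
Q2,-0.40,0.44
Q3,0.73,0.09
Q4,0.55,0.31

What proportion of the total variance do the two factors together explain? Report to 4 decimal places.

0.4293

SS loadings by factor: 1.4179, 0.2994; total = 1.7173.
Total variance with 4 standardized items is 4, so the solution explains 1.7173/4 = 0.4293.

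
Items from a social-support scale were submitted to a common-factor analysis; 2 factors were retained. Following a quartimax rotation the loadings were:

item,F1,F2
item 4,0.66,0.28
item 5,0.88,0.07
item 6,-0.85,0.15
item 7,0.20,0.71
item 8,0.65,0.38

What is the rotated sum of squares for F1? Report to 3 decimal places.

SS loadings for F1 = 0.66² + 0.88² + (-0.85)² + 0.20² + 0.65² = 0.4356 + 0.7744 + 0.7225 + 0.0400 + 0.4225 = 2.3950

2.395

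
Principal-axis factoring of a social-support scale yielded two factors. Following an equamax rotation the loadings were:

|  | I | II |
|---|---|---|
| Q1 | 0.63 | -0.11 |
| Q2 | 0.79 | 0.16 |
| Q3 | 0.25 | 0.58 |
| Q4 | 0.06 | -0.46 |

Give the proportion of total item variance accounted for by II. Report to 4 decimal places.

0.1464

SS loadings for II = (-0.11)² + 0.16² + 0.58² + (-0.46)² = 0.5857
Proportion of variance = 0.5857 / 4 = 0.1464.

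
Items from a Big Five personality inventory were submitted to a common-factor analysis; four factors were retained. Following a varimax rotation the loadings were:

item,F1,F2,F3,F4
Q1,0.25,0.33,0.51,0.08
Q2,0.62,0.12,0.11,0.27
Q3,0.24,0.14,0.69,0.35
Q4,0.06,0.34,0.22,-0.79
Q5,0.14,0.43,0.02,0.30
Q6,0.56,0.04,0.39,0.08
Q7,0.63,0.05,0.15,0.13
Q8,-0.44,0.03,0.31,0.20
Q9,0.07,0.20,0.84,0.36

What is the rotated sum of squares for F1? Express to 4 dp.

SS loadings for F1 = 0.25² + 0.62² + 0.24² + 0.06² + 0.14² + 0.56² + 0.63² + (-0.44)² + 0.07² = 0.0625 + 0.3844 + 0.0576 + 0.0036 + 0.0196 + 0.3136 + 0.3969 + 0.1936 + 0.0049 = 1.4367

1.4367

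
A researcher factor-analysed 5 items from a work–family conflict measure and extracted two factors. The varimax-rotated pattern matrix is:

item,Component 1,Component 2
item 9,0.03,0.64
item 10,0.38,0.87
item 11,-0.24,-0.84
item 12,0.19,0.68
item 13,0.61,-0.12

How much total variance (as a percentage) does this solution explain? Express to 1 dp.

SS loadings by factor: 0.6111, 2.3489; total = 2.9600.
Total variance with 5 standardized items is 5, so the solution explains 2.9600/5 = 0.5920 = 59.20%.

59.2%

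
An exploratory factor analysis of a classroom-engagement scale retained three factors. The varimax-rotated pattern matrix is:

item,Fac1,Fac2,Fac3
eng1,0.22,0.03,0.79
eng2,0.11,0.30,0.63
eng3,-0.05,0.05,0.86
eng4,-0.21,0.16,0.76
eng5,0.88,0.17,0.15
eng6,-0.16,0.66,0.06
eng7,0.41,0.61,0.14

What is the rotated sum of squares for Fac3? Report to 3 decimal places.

2.384

SS loadings for Fac3 = 0.79² + 0.63² + 0.86² + 0.76² + 0.15² + 0.06² + 0.14² = 0.6241 + 0.3969 + 0.7396 + 0.5776 + 0.0225 + 0.0036 + 0.0196 = 2.3839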